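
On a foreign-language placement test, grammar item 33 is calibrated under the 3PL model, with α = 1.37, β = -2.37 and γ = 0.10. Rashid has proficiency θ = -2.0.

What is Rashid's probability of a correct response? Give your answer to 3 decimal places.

P(θ) = γ + (1 − γ) · 1 / (1 + exp(−α(θ − β)))
Exponent: 1.37 × (-2.0 − (-2.37)) = 0.5069
1/(1 + e^{-0.5069}) = 0.6241
P = 0.10 + 0.90 × 0.6241 = 0.6617

0.662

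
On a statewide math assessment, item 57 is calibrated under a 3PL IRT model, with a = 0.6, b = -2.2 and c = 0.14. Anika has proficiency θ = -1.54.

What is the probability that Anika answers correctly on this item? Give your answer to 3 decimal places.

P(θ) = c + (1 − c) · 1 / (1 + exp(−a(θ − b)))
Exponent: 0.6 × (-1.54 − (-2.2)) = 0.3960
1/(1 + e^{-0.3960}) = 0.5977
P = 0.14 + 0.86 × 0.5977 = 0.6540

0.654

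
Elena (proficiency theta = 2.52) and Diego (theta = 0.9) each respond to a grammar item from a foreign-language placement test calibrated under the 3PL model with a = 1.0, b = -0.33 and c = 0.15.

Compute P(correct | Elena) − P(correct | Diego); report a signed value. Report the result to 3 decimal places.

P(theta) = c + (1 − c) · 1 / (1 + exp(−a(theta − b)))
P(Elena) = 0.9535  [exponent 2.8500]
P(Diego) = 0.8077  [exponent 1.2300]
Difference = 0.9535 − 0.8077 = 0.1458

0.146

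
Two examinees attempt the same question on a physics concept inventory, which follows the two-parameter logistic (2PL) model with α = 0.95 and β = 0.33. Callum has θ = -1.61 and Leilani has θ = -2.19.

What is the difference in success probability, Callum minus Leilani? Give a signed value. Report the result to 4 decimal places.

P(θ) = 1 / (1 + exp(−α(θ − β)))
P(Callum) = 0.1367  [exponent -1.8430]
P(Leilani) = 0.0836  [exponent -2.3940]
Difference = 0.1367 − 0.0836 = 0.0531

0.0531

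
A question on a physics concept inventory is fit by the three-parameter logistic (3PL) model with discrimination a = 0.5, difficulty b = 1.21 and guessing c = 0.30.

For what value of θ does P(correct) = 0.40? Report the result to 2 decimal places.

P(θ) = c + (1 − c) · 1 / (1 + exp(−a(θ − b)))
Remove guessing floor: (0.40 − 0.30)/(1 − 0.30) = 0.1429
logit = ln(0.1429/0.8571) = -1.7918
θ = b + logit/(a) = 1.21 + (-1.7918)/0.5000 = -2.3735

-2.37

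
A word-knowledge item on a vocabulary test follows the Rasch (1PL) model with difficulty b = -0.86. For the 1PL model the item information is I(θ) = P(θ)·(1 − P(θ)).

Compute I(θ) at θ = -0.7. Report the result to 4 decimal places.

0.2484

P = 1/(1+e^{-0.1600}) = 0.5399
P(1−P) = 0.5399 × 0.4601 = 0.2484
I = P(1−P) = 0.24841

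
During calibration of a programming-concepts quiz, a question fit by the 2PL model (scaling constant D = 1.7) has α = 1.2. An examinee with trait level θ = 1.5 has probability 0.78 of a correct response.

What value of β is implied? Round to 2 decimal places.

P(θ) = 1 / (1 + exp(−D·α(θ − β)))
logit(0.78) = ln(0.78/0.22) = 1.2657
β = θ − logit/(1.7·α) = 1.5 − 1.2657/2.0400 = 0.8796

0.88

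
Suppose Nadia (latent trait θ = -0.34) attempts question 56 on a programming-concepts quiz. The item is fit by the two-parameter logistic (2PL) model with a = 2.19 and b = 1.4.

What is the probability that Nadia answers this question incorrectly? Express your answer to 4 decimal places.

0.9783

P(θ) = 1 / (1 + exp(−a(θ − b)))
Exponent: 2.19 × (-0.34 − 1.4) = -3.8106
1/(1 + e^{3.8106}) = 0.0217
P(incorrect) = 1 − 0.0217 = 0.9783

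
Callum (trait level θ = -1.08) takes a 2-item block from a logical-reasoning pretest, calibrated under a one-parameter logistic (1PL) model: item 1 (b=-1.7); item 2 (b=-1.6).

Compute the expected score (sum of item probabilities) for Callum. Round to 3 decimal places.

1.277

P(θ) = 1 / (1 + exp(−(θ − b)))
P_1 = 1/(1+e^{-0.6200}) = 0.6502
P_2 = 1/(1+e^{-0.5200}) = 0.6271
E[score] = 0.6502 + 0.6271 = 1.2774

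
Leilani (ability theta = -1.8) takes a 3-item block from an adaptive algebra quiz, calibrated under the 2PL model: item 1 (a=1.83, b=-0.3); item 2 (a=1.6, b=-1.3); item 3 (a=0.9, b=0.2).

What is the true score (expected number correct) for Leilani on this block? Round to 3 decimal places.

P(theta) = 1 / (1 + exp(−a(theta − b)))
P_1 = 1/(1+e^{2.7450}) = 0.0604
P_2 = 1/(1+e^{0.8000}) = 0.3100
P_3 = 1/(1+e^{1.8000}) = 0.1419
E[score] = 0.0604 + 0.3100 + 0.1419 = 0.5122

0.512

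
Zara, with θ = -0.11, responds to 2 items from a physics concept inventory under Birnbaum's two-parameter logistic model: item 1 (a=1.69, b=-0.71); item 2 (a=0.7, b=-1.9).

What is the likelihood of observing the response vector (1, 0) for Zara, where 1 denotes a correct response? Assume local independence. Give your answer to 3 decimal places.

P(θ) = 1 / (1 + exp(−a(θ − b)))
P_1 = 1/(1+e^{-1.0140}) = 0.7338
P_2 = 1/(1+e^{-1.2530}) = 0.7778
L = P_1 × (1−P_2) = 0.7338 × 0.2222 = 0.16304

0.163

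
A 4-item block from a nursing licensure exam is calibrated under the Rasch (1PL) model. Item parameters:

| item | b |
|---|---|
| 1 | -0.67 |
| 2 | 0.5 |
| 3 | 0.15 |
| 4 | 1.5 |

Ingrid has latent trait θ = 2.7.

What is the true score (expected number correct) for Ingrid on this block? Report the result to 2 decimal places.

3.56

P(θ) = 1 / (1 + exp(−(θ − b)))
P_1 = 1/(1+e^{-3.3700}) = 0.9668
P_2 = 1/(1+e^{-2.2000}) = 0.9002
P_3 = 1/(1+e^{-2.5500}) = 0.9276
P_4 = 1/(1+e^{-1.2000}) = 0.7685
E[score] = 0.9668 + 0.9002 + 0.9276 + 0.7685 = 3.5631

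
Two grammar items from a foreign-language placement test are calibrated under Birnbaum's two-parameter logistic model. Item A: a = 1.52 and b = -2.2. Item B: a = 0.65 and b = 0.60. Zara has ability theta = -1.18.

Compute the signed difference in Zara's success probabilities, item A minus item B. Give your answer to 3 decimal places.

0.586

P(theta) = 1 / (1 + exp(−a(theta − b)))
P_A = 0.8250
P_B = 0.2392
P_A − P_B = 0.5858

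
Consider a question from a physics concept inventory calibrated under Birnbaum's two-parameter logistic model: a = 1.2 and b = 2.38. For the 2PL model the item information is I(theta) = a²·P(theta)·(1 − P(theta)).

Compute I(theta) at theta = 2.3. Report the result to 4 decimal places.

P = 1/(1+e^{0.0960}) = 0.4760
P(1−P) = 0.4760 × 0.5240 = 0.2494
I = a² × P(1−P) = 1.2² × 0.2494 = 0.35917

0.3592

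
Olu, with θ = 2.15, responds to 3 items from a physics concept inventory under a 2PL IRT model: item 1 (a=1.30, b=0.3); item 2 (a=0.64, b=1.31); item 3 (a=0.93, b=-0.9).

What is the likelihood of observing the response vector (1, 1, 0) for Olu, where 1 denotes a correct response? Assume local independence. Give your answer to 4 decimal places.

0.0321

P(θ) = 1 / (1 + exp(−a(θ − b)))
P_1 = 1/(1+e^{-2.4050}) = 0.9172
P_2 = 1/(1+e^{-0.5376}) = 0.6313
P_3 = 1/(1+e^{-2.8365}) = 0.9446
L = P_1 × P_2 × (1−P_3) = 0.9172 × 0.6313 × 0.0554 = 0.03207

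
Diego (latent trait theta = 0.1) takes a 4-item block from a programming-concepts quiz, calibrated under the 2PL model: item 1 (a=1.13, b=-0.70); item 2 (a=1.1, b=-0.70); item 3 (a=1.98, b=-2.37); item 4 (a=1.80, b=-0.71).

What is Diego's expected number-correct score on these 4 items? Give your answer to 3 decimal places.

P(theta) = 1 / (1 + exp(−a(theta − b)))
P_1 = 1/(1+e^{-0.9040}) = 0.7118
P_2 = 1/(1+e^{-0.8800}) = 0.7068
P_3 = 1/(1+e^{-4.8906}) = 0.9925
P_4 = 1/(1+e^{-1.4580}) = 0.8112
E[score] = 0.7118 + 0.7068 + 0.9925 + 0.8112 = 3.2224

3.222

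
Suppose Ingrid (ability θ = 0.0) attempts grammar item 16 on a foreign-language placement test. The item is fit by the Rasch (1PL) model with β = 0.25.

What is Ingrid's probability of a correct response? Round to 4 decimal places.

0.4378

P(θ) = 1 / (1 + exp(−(θ − β)))
Exponent: (0.0 − 0.25) = -0.2500
1/(1 + e^{0.2500}) = 0.4378
P = 0.4378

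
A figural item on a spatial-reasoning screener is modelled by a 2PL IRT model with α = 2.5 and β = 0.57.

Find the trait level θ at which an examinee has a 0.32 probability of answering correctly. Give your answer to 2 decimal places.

0.27

P(θ) = 1 / (1 + exp(−α(θ − β)))
logit = ln(0.3200/0.6800) = -0.7538
θ = β + logit/(α) = 0.57 + (-0.7538)/2.5000 = 0.2685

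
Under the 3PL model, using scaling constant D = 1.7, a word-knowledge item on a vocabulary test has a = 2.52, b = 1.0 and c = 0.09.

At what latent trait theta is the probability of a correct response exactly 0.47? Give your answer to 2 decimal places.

0.92

P(theta) = c + (1 − c) · 1 / (1 + exp(−D·a(theta − b)))
Remove guessing floor: (0.47 − 0.09)/(1 − 0.09) = 0.4176
logit = ln(0.4176/0.5824) = -0.3327
theta = b + logit/(1.7·a) = 1.0 + (-0.3327)/4.2840 = 0.9223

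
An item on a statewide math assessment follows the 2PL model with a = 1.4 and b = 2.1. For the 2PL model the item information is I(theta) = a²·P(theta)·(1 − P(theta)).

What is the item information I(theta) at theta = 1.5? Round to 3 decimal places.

P = 1/(1+e^{0.8400}) = 0.3015
P(1−P) = 0.3015 × 0.6985 = 0.2106
I = a² × P(1−P) = 1.4² × 0.2106 = 0.41280

0.413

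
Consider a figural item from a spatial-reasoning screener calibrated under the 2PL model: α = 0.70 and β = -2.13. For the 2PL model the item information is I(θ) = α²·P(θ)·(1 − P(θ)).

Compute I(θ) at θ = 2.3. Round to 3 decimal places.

0.020

P = 1/(1+e^{-3.1010}) = 0.9569
P(1−P) = 0.9569 × 0.0431 = 0.0412
I = α² × P(1−P) = 0.70² × 0.0412 = 0.02019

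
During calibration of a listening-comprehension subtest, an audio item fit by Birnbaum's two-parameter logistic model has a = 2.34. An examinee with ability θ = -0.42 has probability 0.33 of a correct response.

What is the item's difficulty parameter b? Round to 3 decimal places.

P(θ) = 1 / (1 + exp(−a(θ − b)))
logit(0.33) = ln(0.33/0.67) = -0.7082
b = θ − logit/(a) = -0.42 − (-0.7082)/2.3400 = -0.1174

-0.117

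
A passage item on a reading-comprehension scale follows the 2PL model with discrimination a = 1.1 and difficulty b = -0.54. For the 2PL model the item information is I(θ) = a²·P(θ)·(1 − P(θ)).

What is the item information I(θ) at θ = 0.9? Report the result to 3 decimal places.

P = 1/(1+e^{-1.5840}) = 0.8298
P(1−P) = 0.8298 × 0.1702 = 0.1413
I = a² × P(1−P) = 1.1² × 0.1413 = 0.17091

0.171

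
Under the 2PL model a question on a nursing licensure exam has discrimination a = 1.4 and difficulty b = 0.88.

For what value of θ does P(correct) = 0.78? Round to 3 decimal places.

P(θ) = 1 / (1 + exp(−a(θ − b)))
logit = ln(0.7800/0.2200) = 1.2657
θ = b + logit/(a) = 0.88 + 1.2657/1.4000 = 1.7840

1.784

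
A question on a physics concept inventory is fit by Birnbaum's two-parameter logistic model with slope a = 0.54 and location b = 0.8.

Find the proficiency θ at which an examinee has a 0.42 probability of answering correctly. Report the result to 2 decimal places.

P(θ) = 1 / (1 + exp(−a(θ − b)))
logit = ln(0.4200/0.5800) = -0.3228
θ = b + logit/(a) = 0.8 + (-0.3228)/0.5400 = 0.2023

0.20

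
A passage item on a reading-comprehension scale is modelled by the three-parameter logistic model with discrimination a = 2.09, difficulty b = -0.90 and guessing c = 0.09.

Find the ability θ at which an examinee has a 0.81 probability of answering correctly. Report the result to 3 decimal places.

P(θ) = c + (1 − c) · 1 / (1 + exp(−a(θ − b)))
Remove guessing floor: (0.81 − 0.09)/(1 − 0.09) = 0.7912
logit = ln(0.7912/0.2088) = 1.3322
θ = b + logit/(a) = -0.90 + 1.3322/2.0900 = -0.2626

-0.263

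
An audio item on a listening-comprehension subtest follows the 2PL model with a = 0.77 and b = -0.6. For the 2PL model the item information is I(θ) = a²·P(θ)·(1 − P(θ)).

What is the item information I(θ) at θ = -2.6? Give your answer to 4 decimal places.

P = 1/(1+e^{1.5400}) = 0.1765
P(1−P) = 0.1765 × 0.8235 = 0.1454
I = a² × P(1−P) = 0.77² × 0.1454 = 0.08619

0.0862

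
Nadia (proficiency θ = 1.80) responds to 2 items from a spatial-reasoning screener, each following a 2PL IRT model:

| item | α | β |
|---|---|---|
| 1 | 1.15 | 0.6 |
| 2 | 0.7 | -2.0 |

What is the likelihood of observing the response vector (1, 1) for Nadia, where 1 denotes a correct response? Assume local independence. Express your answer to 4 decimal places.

P(θ) = 1 / (1 + exp(−α(θ − β)))
P_1 = 1/(1+e^{-1.3800}) = 0.7990
P_2 = 1/(1+e^{-2.6600}) = 0.9346
L = P_1 × P_2 = 0.7990 × 0.9346 = 0.74676

0.7468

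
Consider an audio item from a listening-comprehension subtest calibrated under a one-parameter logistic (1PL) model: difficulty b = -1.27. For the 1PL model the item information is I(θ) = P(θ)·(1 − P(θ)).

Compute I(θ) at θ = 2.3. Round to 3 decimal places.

0.027

P = 1/(1+e^{-3.5700}) = 0.9726
P(1−P) = 0.9726 × 0.0274 = 0.0266
I = P(1−P) = 0.02663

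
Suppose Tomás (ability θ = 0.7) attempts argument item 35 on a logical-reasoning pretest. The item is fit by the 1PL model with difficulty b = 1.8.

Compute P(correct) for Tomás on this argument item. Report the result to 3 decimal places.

0.250

P(θ) = 1 / (1 + exp(−(θ − b)))
Exponent: (0.7 − 1.8) = -1.1000
1/(1 + e^{1.1000}) = 0.2497
P = 0.2497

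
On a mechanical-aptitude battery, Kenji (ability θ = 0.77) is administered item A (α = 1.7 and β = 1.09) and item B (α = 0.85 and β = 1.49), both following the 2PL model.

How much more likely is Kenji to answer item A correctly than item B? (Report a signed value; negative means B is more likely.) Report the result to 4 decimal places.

0.0157

P(θ) = 1 / (1 + exp(−α(θ − β)))
P_A = 0.3673
P_B = 0.3516
P_A − P_B = 0.0157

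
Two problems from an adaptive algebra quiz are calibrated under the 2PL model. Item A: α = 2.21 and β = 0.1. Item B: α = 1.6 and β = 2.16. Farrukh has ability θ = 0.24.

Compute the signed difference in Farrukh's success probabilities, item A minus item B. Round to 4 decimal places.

0.5325

P(θ) = 1 / (1 + exp(−α(θ − β)))
P_A = 0.5767
P_B = 0.0443
P_A − P_B = 0.5325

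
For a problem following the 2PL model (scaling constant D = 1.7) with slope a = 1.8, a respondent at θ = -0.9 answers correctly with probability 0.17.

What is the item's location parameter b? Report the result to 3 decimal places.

-0.382

P(θ) = 1 / (1 + exp(−D·a(θ − b)))
logit(0.17) = ln(0.17/0.83) = -1.5856
b = θ − logit/(1.7·a) = -0.9 − (-1.5856)/3.0600 = -0.3818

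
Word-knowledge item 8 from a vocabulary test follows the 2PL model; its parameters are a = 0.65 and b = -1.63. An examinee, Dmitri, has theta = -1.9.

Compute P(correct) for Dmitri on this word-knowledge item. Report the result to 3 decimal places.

P(theta) = 1 / (1 + exp(−a(theta − b)))
Exponent: 0.65 × (-1.9 − (-1.63)) = -0.1755
1/(1 + e^{0.1755}) = 0.4562

0.456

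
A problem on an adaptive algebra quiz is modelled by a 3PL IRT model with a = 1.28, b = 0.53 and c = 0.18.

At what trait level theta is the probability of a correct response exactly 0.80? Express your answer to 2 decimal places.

P(theta) = c + (1 − c) · 1 / (1 + exp(−a(theta − b)))
Remove guessing floor: (0.80 − 0.18)/(1 − 0.18) = 0.7561
logit = ln(0.7561/0.2439) = 1.1314
theta = b + logit/(a) = 0.53 + 1.1314/1.2800 = 1.4139

1.41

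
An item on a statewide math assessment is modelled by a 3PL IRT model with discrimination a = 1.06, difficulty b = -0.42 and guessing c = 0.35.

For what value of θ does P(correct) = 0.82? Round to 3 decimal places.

P(θ) = c + (1 − c) · 1 / (1 + exp(−a(θ − b)))
Remove guessing floor: (0.82 − 0.35)/(1 − 0.35) = 0.7231
logit = ln(0.7231/0.2769) = 0.9598
θ = b + logit/(a) = -0.42 + 0.9598/1.0600 = 0.4854

0.485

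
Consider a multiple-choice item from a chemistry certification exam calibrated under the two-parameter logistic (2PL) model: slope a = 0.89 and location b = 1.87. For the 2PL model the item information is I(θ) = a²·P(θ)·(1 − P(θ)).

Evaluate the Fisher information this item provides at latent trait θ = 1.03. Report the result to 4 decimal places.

P = 1/(1+e^{0.7476}) = 0.3213
P(1−P) = 0.3213 × 0.6787 = 0.2181
I = a² × P(1−P) = 0.89² × 0.2181 = 0.17274

0.1727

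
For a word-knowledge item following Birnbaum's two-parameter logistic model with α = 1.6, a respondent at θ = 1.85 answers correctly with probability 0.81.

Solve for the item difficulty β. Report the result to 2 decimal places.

P(θ) = 1 / (1 + exp(−α(θ − β)))
logit(0.81) = ln(0.81/0.19) = 1.4500
β = θ − logit/(α) = 1.85 − 1.4500/1.6000 = 0.9437

0.94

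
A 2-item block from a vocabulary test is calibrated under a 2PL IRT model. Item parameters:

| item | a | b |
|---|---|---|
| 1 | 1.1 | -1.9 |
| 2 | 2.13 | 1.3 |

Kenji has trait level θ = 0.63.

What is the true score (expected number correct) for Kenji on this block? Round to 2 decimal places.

1.14

P(θ) = 1 / (1 + exp(−a(θ − b)))
P_1 = 1/(1+e^{-2.7830}) = 0.9418
P_2 = 1/(1+e^{1.4271}) = 0.1936
E[score] = 0.9418 + 0.1936 = 1.1353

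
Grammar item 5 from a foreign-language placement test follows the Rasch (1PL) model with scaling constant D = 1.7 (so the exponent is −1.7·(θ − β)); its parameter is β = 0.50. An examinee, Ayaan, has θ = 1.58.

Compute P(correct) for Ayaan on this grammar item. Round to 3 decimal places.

0.862

P(θ) = 1 / (1 + exp(−D·(θ − β)))
Exponent: 1.7 × (1.58 − 0.50) = 1.8360
1/(1 + e^{-1.8360}) = 0.8625
P = 0.8625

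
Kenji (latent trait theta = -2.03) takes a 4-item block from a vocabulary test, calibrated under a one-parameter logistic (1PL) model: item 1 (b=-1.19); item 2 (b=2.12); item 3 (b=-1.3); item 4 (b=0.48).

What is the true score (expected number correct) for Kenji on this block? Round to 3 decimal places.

P(theta) = 1 / (1 + exp(−(theta − b)))
P_1 = 1/(1+e^{0.8400}) = 0.3015
P_2 = 1/(1+e^{4.1500}) = 0.0155
P_3 = 1/(1+e^{0.7300}) = 0.3252
P_4 = 1/(1+e^{2.5100}) = 0.0752
E[score] = 0.3015 + 0.0155 + 0.3252 + 0.0752 = 0.7174

0.717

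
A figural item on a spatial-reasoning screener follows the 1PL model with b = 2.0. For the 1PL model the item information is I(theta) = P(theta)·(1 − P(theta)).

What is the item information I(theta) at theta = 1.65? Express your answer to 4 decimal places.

P = 1/(1+e^{0.3500}) = 0.4134
P(1−P) = 0.4134 × 0.5866 = 0.2425
I = P(1−P) = 0.24250

0.2425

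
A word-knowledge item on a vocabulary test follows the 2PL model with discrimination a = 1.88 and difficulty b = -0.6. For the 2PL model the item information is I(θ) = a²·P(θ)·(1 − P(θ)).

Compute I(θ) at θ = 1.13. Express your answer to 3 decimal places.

P = 1/(1+e^{-3.2524}) = 0.9628
P(1−P) = 0.9628 × 0.0372 = 0.0359
I = a² × P(1−P) = 1.88² × 0.0359 = 0.12672

0.127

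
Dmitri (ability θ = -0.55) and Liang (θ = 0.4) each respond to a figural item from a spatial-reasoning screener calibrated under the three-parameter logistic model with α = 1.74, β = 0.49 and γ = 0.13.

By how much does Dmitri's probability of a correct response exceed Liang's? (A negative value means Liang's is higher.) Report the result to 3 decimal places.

P(θ) = γ + (1 − γ) · 1 / (1 + exp(−α(θ − β)))
P(Dmitri) = 0.2524  [exponent -1.8096]
P(Liang) = 0.5310  [exponent -0.1566]
Difference = 0.2524 − 0.5310 = -0.2786

-0.279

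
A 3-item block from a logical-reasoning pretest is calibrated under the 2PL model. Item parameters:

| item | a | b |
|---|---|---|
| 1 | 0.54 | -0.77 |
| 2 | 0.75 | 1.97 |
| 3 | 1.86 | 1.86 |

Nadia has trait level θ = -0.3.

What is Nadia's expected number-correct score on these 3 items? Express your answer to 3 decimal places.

P(θ) = 1 / (1 + exp(−a(θ − b)))
P_1 = 1/(1+e^{-0.2538}) = 0.5631
P_2 = 1/(1+e^{1.7025}) = 0.1541
P_3 = 1/(1+e^{4.0176}) = 0.0177
E[score] = 0.5631 + 0.1541 + 0.0177 = 0.7349

0.735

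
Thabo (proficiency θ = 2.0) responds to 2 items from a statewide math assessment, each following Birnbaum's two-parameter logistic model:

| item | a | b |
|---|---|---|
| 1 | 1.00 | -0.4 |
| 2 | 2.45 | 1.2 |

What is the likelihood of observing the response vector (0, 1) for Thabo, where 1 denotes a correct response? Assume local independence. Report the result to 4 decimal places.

P(θ) = 1 / (1 + exp(−a(θ − b)))
P_1 = 1/(1+e^{-2.4000}) = 0.9168
P_2 = 1/(1+e^{-1.9600}) = 0.8765
L = (1−P_1) × P_2 = 0.0832 × 0.8765 = 0.07290

0.0729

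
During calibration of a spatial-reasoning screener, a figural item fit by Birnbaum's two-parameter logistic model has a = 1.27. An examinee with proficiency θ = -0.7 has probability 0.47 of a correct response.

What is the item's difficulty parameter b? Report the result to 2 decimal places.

-0.61

P(θ) = 1 / (1 + exp(−a(θ − b)))
logit(0.47) = ln(0.47/0.53) = -0.1201
b = θ − logit/(a) = -0.7 − (-0.1201)/1.2700 = -0.6054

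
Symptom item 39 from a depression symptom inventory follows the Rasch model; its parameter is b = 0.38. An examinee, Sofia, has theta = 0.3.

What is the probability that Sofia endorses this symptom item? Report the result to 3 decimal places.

0.480

P(theta) = 1 / (1 + exp(−(theta − b)))
Exponent: (0.3 − 0.38) = -0.0800
1/(1 + e^{0.0800}) = 0.4800
P = 0.4800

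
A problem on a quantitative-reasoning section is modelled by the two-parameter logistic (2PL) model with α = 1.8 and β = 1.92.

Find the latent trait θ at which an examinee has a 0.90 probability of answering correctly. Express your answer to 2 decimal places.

3.14

P(θ) = 1 / (1 + exp(−α(θ − β)))
logit = ln(0.9000/0.1000) = 2.1972
θ = β + logit/(α) = 1.92 + 2.1972/1.8000 = 3.1407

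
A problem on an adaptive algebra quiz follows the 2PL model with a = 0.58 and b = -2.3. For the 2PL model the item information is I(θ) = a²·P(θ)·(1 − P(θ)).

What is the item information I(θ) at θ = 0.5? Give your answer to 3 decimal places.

0.046

P = 1/(1+e^{-1.6240}) = 0.8353
P(1−P) = 0.8353 × 0.1647 = 0.1375
I = a² × P(1−P) = 0.58² × 0.1375 = 0.04627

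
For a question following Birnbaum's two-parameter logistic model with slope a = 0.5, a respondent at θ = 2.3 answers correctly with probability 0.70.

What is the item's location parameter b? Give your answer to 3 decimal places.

P(θ) = 1 / (1 + exp(−a(θ − b)))
logit(0.70) = ln(0.70/0.30) = 0.8473
b = θ − logit/(a) = 2.3 − 0.8473/0.5000 = 0.6054

0.605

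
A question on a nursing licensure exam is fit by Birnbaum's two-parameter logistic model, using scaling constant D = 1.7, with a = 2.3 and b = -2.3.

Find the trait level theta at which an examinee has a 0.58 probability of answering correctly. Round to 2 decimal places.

P(theta) = 1 / (1 + exp(−D·a(theta − b)))
logit = ln(0.5800/0.4200) = 0.3228
theta = b + logit/(1.7·a) = -2.3 + 0.3228/3.9100 = -2.2174

-2.22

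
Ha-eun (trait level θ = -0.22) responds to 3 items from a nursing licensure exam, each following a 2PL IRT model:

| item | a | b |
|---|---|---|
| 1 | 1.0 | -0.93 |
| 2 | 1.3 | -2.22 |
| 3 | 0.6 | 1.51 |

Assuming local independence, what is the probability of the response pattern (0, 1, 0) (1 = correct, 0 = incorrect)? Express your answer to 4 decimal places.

0.2266

P(θ) = 1 / (1 + exp(−a(θ − b)))
P_1 = 1/(1+e^{-0.7100}) = 0.6704
P_2 = 1/(1+e^{-2.6000}) = 0.9309
P_3 = 1/(1+e^{1.0380}) = 0.2615
L = (1−P_1) × P_2 × (1−P_3) = 0.3296 × 0.9309 × 0.7385 = 0.22657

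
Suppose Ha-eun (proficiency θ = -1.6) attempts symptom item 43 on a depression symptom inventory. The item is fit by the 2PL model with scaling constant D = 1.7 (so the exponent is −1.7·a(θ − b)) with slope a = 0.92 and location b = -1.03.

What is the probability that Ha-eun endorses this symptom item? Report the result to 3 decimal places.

P(θ) = 1 / (1 + exp(−D·a(θ − b)))
Exponent: 1.7 × 0.92 × (-1.6 − (-1.03)) = -0.8915
1/(1 + e^{0.8915}) = 0.2908
P = 0.2908

0.291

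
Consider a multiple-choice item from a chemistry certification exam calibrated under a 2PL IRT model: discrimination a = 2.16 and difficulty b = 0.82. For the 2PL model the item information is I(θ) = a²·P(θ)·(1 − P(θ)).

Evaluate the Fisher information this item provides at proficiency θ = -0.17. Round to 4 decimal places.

P = 1/(1+e^{2.1384}) = 0.1054
P(1−P) = 0.1054 × 0.8946 = 0.0943
I = a² × P(1−P) = 2.16² × 0.0943 = 0.44000

0.4400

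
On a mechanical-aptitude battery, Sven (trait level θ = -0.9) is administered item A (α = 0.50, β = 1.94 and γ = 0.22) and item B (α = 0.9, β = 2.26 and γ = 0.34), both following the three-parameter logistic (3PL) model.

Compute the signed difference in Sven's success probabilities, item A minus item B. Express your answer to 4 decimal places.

-0.0045

P(θ) = γ + (1 − γ) · 1 / (1 + exp(−α(θ − β)))
P_A = 0.3718
P_B = 0.3763
P_A − P_B = -0.0045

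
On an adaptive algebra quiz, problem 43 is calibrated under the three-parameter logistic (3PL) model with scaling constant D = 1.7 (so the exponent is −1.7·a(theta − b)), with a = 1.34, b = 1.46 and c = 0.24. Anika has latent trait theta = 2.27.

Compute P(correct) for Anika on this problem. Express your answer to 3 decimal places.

0.896

P(theta) = c + (1 − c) · 1 / (1 + exp(−D·a(theta − b)))
Exponent: 1.7 × 1.34 × (2.27 − 1.46) = 1.8452
1/(1 + e^{-1.8452}) = 0.8636
P = 0.24 + 0.76 × 0.8636 = 0.8963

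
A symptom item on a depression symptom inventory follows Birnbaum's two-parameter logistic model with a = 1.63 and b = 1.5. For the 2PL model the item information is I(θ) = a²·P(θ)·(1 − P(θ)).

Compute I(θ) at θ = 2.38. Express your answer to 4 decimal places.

P = 1/(1+e^{-1.4344}) = 0.8076
P(1−P) = 0.8076 × 0.1924 = 0.1554
I = a² × P(1−P) = 1.63² × 0.1554 = 0.41286

0.4129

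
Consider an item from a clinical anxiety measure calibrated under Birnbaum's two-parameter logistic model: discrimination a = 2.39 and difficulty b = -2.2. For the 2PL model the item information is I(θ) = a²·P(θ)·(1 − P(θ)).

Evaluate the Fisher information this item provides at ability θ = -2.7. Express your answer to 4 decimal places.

P = 1/(1+e^{1.1950}) = 0.2324
P(1−P) = 0.2324 × 0.7676 = 0.1784
I = a² × P(1−P) = 2.39² × 0.1784 = 1.01888

1.0189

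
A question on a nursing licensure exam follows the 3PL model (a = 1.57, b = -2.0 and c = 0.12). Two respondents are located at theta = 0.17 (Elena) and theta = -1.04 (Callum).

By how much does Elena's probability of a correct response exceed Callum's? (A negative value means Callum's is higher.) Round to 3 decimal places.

P(theta) = c + (1 − c) · 1 / (1 + exp(−a(theta − b)))
P(Elena) = 0.9718  [exponent 3.4069]
P(Callum) = 0.8404  [exponent 1.5072]
Difference = 0.9718 − 0.8404 = 0.1314

0.131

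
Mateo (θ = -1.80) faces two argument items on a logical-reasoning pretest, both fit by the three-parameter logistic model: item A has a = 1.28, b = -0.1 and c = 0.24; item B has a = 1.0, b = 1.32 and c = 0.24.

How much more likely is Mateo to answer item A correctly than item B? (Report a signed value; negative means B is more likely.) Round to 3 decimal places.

0.045

P(θ) = c + (1 − c) · 1 / (1 + exp(−a(θ − b)))
P_A = 0.3175
P_B = 0.2721
P_A − P_B = 0.0453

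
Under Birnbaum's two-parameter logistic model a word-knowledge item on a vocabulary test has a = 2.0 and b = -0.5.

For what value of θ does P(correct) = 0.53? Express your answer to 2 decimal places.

-0.44

P(θ) = 1 / (1 + exp(−a(θ − b)))
logit = ln(0.5300/0.4700) = 0.1201
θ = b + logit/(a) = -0.5 + 0.1201/2.0000 = -0.4399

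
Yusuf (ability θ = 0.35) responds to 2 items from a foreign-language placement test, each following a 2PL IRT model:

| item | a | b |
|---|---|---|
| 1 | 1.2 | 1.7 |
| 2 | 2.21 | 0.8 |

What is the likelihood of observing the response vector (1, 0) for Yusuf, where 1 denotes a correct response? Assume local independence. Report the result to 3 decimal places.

0.121

P(θ) = 1 / (1 + exp(−a(θ − b)))
P_1 = 1/(1+e^{1.6200}) = 0.1652
P_2 = 1/(1+e^{0.9945}) = 0.2700
L = P_1 × (1−P_2) = 0.1652 × 0.7300 = 0.12060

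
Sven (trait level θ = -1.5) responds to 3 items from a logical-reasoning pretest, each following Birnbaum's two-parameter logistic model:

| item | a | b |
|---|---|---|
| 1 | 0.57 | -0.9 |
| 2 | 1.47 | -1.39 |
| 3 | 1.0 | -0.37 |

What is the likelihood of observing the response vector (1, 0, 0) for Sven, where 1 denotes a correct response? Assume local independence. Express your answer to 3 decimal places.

0.170

P(θ) = 1 / (1 + exp(−a(θ − b)))
P_1 = 1/(1+e^{0.3420}) = 0.4153
P_2 = 1/(1+e^{0.1617}) = 0.4597
P_3 = 1/(1+e^{1.1300}) = 0.2442
L = P_1 × (1−P_2) × (1−P_3) = 0.4153 × 0.5403 × 0.7558 = 0.16962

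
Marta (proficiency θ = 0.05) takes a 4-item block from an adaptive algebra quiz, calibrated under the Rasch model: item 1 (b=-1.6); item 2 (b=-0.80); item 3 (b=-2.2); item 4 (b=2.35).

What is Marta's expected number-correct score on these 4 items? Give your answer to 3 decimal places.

2.535

P(θ) = 1 / (1 + exp(−(θ − b)))
P_1 = 1/(1+e^{-1.6500}) = 0.8389
P_2 = 1/(1+e^{-0.8500}) = 0.7006
P_3 = 1/(1+e^{-2.2500}) = 0.9047
P_4 = 1/(1+e^{2.3000}) = 0.0911
E[score] = 0.8389 + 0.7006 + 0.9047 + 0.0911 = 2.5352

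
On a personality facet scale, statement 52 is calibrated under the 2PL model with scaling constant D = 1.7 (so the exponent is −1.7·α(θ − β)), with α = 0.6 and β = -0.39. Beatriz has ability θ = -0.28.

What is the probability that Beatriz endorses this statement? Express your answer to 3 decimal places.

0.528

P(θ) = 1 / (1 + exp(−D·α(θ − β)))
Exponent: 1.7 × 0.6 × (-0.28 − (-0.39)) = 0.1122
1/(1 + e^{-0.1122}) = 0.5280
P = 0.5280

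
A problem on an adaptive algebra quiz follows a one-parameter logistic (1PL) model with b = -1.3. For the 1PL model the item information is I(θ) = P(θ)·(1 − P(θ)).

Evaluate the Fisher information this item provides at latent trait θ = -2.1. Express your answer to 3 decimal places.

0.214

P = 1/(1+e^{0.8000}) = 0.3100
P(1−P) = 0.3100 × 0.6900 = 0.2139
I = P(1−P) = 0.21391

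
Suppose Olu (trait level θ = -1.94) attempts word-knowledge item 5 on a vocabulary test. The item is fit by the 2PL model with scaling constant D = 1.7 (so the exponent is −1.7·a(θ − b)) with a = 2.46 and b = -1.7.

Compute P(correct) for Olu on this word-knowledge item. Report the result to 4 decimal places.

0.2682

P(θ) = 1 / (1 + exp(−D·a(θ − b)))
Exponent: 1.7 × 2.46 × (-1.94 − (-1.7)) = -1.0037
1/(1 + e^{1.0037}) = 0.2682
P = 0.2682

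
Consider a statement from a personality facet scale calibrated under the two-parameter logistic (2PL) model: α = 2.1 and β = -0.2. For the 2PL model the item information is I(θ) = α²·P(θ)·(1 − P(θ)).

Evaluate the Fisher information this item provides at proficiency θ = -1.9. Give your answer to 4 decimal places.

P = 1/(1+e^{3.5700}) = 0.0274
P(1−P) = 0.0274 × 0.9726 = 0.0266
I = α² × P(1−P) = 2.1² × 0.0266 = 0.11746

0.1175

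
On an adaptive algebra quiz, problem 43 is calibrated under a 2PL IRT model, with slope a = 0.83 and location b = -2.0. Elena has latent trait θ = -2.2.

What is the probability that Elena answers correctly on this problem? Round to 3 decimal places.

0.459

P(θ) = 1 / (1 + exp(−a(θ − b)))
Exponent: 0.83 × (-2.2 − (-2.0)) = -0.1660
1/(1 + e^{0.1660}) = 0.4586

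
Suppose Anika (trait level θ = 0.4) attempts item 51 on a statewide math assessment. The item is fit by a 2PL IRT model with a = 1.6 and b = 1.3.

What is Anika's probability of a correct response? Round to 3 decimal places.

0.192

P(θ) = 1 / (1 + exp(−a(θ − b)))
Exponent: 1.6 × (0.4 − 1.3) = -1.4400
1/(1 + e^{1.4400}) = 0.1915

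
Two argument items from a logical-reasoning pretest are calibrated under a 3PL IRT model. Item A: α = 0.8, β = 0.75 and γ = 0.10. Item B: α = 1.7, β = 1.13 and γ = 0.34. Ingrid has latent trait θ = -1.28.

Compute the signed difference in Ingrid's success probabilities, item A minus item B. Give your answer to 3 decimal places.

-0.103

P(θ) = γ + (1 − γ) · 1 / (1 + exp(−α(θ − β)))
P_A = 0.2482
P_B = 0.3508
P_A − P_B = -0.1026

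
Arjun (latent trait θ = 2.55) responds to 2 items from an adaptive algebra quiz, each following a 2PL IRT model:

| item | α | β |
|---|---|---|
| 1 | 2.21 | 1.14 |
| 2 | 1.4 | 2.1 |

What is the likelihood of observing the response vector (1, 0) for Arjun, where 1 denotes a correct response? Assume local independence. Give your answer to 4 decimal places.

0.3328

P(θ) = 1 / (1 + exp(−α(θ − β)))
P_1 = 1/(1+e^{-3.1161}) = 0.9576
P_2 = 1/(1+e^{-0.6300}) = 0.6525
L = P_1 × (1−P_2) = 0.9576 × 0.3475 = 0.33276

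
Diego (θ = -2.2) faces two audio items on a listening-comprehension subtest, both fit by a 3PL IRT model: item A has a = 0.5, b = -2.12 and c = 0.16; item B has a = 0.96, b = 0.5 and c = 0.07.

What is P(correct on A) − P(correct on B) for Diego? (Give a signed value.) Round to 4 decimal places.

0.4368

P(θ) = c + (1 − c) · 1 / (1 + exp(−a(θ − b)))
P_A = 0.5716
P_B = 0.1348
P_A − P_B = 0.4368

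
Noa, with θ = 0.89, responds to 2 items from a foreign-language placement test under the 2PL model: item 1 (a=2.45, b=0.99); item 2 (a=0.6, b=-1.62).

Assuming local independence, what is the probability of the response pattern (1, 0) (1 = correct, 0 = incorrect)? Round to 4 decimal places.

P(θ) = 1 / (1 + exp(−a(θ − b)))
P_1 = 1/(1+e^{0.2450}) = 0.4391
P_2 = 1/(1+e^{-1.5060}) = 0.8185
L = P_1 × (1−P_2) = 0.4391 × 0.1815 = 0.07970

0.0797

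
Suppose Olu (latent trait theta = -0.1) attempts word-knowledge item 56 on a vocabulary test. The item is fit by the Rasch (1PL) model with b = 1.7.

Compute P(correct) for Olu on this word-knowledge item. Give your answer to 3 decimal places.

P(theta) = 1 / (1 + exp(−(theta − b)))
Exponent: (-0.1 − 1.7) = -1.8000
1/(1 + e^{1.8000}) = 0.1419
P = 0.1419

0.142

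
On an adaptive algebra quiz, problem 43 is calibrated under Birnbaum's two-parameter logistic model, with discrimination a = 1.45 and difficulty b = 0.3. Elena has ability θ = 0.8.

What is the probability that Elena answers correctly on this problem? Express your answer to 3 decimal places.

P(θ) = 1 / (1 + exp(−a(θ − b)))
Exponent: 1.45 × (0.8 − 0.3) = 0.7250
1/(1 + e^{-0.7250}) = 0.6737

0.674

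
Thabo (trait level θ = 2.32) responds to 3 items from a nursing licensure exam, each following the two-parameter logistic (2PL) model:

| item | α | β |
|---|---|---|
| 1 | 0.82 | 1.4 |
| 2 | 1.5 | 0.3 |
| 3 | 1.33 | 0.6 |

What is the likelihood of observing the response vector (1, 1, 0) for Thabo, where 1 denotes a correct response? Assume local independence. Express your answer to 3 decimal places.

P(θ) = 1 / (1 + exp(−α(θ − β)))
P_1 = 1/(1+e^{-0.7544}) = 0.6801
P_2 = 1/(1+e^{-3.0300}) = 0.9539
P_3 = 1/(1+e^{-2.2876}) = 0.9078
L = P_1 × P_2 × (1−P_3) = 0.6801 × 0.9539 × 0.0922 = 0.05979

0.060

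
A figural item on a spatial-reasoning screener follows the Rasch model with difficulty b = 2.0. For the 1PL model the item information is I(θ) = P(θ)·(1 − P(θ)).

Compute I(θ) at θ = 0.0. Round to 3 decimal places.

0.105

P = 1/(1+e^{2.0000}) = 0.1192
P(1−P) = 0.1192 × 0.8808 = 0.1050
I = P(1−P) = 0.10499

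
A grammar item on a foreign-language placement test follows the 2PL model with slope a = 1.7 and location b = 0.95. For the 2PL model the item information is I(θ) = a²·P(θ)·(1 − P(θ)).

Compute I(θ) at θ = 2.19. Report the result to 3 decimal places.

P = 1/(1+e^{-2.1080}) = 0.8917
P(1−P) = 0.8917 × 0.1083 = 0.0966
I = a² × P(1−P) = 1.7² × 0.0966 = 0.27914

0.279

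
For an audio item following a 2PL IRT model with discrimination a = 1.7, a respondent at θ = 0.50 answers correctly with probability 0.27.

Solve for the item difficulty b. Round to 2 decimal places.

1.09

P(θ) = 1 / (1 + exp(−a(θ − b)))
logit(0.27) = ln(0.27/0.73) = -0.9946
b = θ − logit/(a) = 0.50 − (-0.9946)/1.7000 = 1.0851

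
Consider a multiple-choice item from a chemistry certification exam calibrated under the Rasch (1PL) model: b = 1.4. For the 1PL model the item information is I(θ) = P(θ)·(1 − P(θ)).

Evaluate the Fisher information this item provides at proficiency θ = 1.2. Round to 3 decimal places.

0.248

P = 1/(1+e^{0.2000}) = 0.4502
P(1−P) = 0.4502 × 0.5498 = 0.2475
I = P(1−P) = 0.24752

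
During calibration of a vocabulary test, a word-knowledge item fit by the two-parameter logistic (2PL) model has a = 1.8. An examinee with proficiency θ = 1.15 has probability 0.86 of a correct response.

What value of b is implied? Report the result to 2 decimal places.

P(θ) = 1 / (1 + exp(−a(θ − b)))
logit(0.86) = ln(0.86/0.14) = 1.8153
b = θ − logit/(a) = 1.15 − 1.8153/1.8000 = 0.1415

0.14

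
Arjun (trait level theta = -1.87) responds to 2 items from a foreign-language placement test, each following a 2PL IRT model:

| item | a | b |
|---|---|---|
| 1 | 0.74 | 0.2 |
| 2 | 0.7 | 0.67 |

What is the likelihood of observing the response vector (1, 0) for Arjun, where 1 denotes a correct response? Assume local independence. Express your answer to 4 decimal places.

0.1520

P(theta) = 1 / (1 + exp(−a(theta − b)))
P_1 = 1/(1+e^{1.5318}) = 0.1777
P_2 = 1/(1+e^{1.7780}) = 0.1446
L = P_1 × (1−P_2) = 0.1777 × 0.8554 = 0.15204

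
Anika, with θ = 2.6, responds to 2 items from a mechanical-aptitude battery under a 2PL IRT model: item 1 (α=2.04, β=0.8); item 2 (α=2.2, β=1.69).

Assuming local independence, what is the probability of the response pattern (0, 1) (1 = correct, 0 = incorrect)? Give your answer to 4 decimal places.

P(θ) = 1 / (1 + exp(−α(θ − β)))
P_1 = 1/(1+e^{-3.6720}) = 0.9752
P_2 = 1/(1+e^{-2.0020}) = 0.8810
L = (1−P_1) × P_2 = 0.0248 × 0.8810 = 0.02184

0.0218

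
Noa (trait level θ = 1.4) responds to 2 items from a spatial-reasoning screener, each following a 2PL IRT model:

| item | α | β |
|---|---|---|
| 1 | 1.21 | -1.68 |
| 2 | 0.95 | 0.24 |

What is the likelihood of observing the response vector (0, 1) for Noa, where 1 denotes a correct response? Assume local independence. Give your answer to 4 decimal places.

0.0176

P(θ) = 1 / (1 + exp(−α(θ − β)))
P_1 = 1/(1+e^{-3.7268}) = 0.9765
P_2 = 1/(1+e^{-1.1020}) = 0.7506
L = (1−P_1) × P_2 = 0.0235 × 0.7506 = 0.01764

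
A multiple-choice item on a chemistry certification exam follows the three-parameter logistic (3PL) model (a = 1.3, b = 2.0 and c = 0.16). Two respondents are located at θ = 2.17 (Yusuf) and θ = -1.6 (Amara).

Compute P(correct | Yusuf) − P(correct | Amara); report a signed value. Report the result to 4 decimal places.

0.4585

P(θ) = c + (1 − c) · 1 / (1 + exp(−a(θ − b)))
P(Yusuf) = 0.6262  [exponent 0.2210]
P(Amara) = 0.1677  [exponent -4.6800]
Difference = 0.6262 − 0.1677 = 0.4585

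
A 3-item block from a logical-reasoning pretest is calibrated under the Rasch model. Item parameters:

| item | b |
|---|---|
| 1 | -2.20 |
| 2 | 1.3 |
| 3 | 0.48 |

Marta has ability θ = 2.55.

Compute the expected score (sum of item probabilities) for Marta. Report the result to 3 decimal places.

P(θ) = 1 / (1 + exp(−(θ − b)))
P_1 = 1/(1+e^{-4.7500}) = 0.9914
P_2 = 1/(1+e^{-1.2500}) = 0.7773
P_3 = 1/(1+e^{-2.0700}) = 0.8880
E[score] = 0.9914 + 0.7773 + 0.8880 = 2.6567

2.657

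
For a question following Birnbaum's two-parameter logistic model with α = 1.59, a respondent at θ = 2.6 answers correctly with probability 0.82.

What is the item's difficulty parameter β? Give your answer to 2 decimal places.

1.65

P(θ) = 1 / (1 + exp(−α(θ − β)))
logit(0.82) = ln(0.82/0.18) = 1.5163
β = θ − logit/(α) = 2.6 − 1.5163/1.5900 = 1.6463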